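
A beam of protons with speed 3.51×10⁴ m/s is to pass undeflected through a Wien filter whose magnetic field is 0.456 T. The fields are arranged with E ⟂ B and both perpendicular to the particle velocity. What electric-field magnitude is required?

E = 1.60×10⁴ V/m

For straight-line motion qE = qvB, so E = vB.
E = 3.51×10⁴ × 0.456 = 1.60×10⁴ V/m.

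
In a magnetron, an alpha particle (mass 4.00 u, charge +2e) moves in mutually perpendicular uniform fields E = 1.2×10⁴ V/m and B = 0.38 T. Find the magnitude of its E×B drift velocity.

In crossed fields the guiding centre drifts at v_d = |E×B|/B² = E/B, independent of charge and mass.
v_d = 1.2×10⁴/0.38 = 3.2×10⁴ m/s.

v_d ≈ 3.2×10⁴ m/s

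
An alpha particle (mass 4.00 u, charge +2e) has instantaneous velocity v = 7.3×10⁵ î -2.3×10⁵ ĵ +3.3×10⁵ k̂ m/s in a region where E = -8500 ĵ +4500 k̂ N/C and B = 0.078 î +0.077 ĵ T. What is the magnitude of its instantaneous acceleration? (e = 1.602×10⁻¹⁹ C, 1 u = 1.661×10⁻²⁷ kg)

|a| ≈ 4.07×10¹² m/s²

v×B = (-2.54×10⁴, 2.57×10⁴, 7.42×10⁴) N/C.
E + v×B = (-2.54×10⁴, 1.72×10⁴, 7.86×10⁴) N/C.
F = q(E + v×B) = (3.204×10⁻¹⁹ C)·(-2.54×10⁴, 1.72×10⁴, 7.86×10⁴) = (-8.14×10⁻¹⁵, 5.52×10⁻¹⁵, 2.52×10⁻¹⁴) N.
|a| = |F|/m = 2.705×10⁻¹⁴/6.644×10⁻²⁷ ≈ 4.07×10¹² m/s².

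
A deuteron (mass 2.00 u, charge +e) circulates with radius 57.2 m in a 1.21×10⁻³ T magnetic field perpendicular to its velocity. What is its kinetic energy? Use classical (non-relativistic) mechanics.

KE ≈ 1.85×10⁻¹⁴ J

v = |q|Br/m, then KE = ½mv² = (qBr)²/(2m).
v = (1.602×10⁻¹⁹)(1.21×10⁻³)(57.2)/3.322×10⁻²⁷ ≈ 3.338×10⁶ m/s.
KE = ½(3.322×10⁻²⁷)(3.338×10⁶)² ≈ 1.85×10⁻¹⁴ J.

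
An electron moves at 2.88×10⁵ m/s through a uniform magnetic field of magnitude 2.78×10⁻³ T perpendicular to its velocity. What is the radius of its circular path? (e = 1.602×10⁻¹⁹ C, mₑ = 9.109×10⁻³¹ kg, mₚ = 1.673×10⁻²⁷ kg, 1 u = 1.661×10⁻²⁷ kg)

r ≈ 5.89×10⁻⁴ m

The magnetic force provides the centripetal force: |q|vB = mv²/r.
r = mv/(|q|B) = (9.109×10⁻³¹)(2.88×10⁵)/((1.602×10⁻¹⁹)(2.78×10⁻³)) ≈ 5.89×10⁻⁴ m.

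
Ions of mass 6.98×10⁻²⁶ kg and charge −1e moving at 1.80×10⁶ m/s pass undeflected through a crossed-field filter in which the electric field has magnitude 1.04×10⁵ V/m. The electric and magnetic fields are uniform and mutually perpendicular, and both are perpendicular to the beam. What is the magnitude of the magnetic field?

Balance of forces in the selector: qE = qvB ⇒ B = E/v.
B = 1.04×10⁵/1.80×10⁶ = 0.0578 T.

B = 0.0578 T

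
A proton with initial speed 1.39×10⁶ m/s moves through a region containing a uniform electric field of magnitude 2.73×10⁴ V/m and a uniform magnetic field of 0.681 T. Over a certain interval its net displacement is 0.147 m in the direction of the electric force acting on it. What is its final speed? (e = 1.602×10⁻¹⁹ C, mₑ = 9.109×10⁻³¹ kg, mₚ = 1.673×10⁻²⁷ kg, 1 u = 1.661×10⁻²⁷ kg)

v_f ≈ 1.64×10⁶ m/s

B does no work; ΔKE = |q|E d.
½mv_f² = ½mv₀² + |q|Ed = ½(1.673×10⁻²⁷)(1.39×10⁶)² + (1.602×10⁻¹⁹)(2.73×10⁴)(0.147) ≈ 1.616×10⁻¹⁵ J + 6.429×10⁻¹⁶ J ≈ 2.259×10⁻¹⁵ J.
v_f = √(2·2.259×10⁻¹⁵/1.673×10⁻²⁷) ≈ 1.64×10⁶ m/s.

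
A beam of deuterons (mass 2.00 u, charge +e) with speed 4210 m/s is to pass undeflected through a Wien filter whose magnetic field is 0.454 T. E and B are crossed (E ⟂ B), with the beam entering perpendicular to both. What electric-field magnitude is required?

For straight-line motion qE = qvB, so E = vB.
E = 4210 × 0.454 = 1910 V/m.

E = 1910 V/m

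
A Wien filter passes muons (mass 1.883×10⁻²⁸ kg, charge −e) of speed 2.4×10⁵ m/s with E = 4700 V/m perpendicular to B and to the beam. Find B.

Balance of forces in the selector: qE = qvB ⇒ B = E/v.
B = 4700/2.4×10⁵ = 0.020 T.

B = 0.020 T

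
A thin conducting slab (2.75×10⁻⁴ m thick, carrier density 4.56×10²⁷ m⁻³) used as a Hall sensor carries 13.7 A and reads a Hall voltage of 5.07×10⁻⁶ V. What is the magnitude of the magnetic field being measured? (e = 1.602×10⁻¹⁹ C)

B ≈ 0.0743 T

From V_H = IB/(n e t), B = V_H n e t / I.
B = (5.07×10⁻⁶)(4.56×10²⁷)(1.602×10⁻¹⁹)(2.75×10⁻⁴)/13.7 ≈ 0.0743 T.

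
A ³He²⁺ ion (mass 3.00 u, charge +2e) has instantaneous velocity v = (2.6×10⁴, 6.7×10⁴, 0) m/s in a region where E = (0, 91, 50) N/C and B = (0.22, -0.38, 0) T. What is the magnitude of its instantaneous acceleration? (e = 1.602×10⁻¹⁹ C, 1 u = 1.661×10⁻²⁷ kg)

|a| ≈ 1.58×10¹² m/s²

v×B = (0, 0, -2.46×10⁴) N/C.
E + v×B = (0, 91.0, -2.46×10⁴) N/C.
F = q(E + v×B) = (3.204×10⁻¹⁹ C)·(0, 91.0, -2.46×10⁴) = (0, 2.92×10⁻¹⁷, -7.87×10⁻¹⁵) N.
|a| = |F|/m = 7.872×10⁻¹⁵/4.983×10⁻²⁷ ≈ 1.58×10¹² m/s².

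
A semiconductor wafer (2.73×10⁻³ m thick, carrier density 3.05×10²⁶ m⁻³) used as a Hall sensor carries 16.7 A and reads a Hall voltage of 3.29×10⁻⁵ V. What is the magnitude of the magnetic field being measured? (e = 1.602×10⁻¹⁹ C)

From V_H = IB/(n e t), B = V_H n e t / I.
B = (3.29×10⁻⁵)(3.05×10²⁶)(1.602×10⁻¹⁹)(2.73×10⁻³)/16.7 ≈ 0.263 T.

B ≈ 0.263 T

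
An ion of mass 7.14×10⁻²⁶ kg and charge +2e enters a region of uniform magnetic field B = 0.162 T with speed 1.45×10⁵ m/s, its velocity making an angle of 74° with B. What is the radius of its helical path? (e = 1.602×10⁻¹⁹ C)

v⊥ = v sinθ = 1.45×10⁵·sin74° ≈ 1.394×10⁵ m/s.
r = m v⊥/(|q|B) = (7.14×10⁻²⁶)(1.394×10⁵)/((3.204×10⁻¹⁹)(0.162)) ≈ 0.192 m.

r ≈ 0.192 m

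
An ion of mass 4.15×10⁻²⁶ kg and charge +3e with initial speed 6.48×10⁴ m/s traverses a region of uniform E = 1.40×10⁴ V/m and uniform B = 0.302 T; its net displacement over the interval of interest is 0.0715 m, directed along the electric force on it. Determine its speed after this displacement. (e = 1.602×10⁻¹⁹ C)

v_f ≈ 1.65×10⁵ m/s

B does no work; ΔKE = |q|E d.
½mv_f² = ½mv₀² + |q|Ed = ½(4.15×10⁻²⁶)(6.48×10⁴)² + (4.806×10⁻¹⁹)(1.40×10⁴)(0.0715) ≈ 8.713×10⁻¹⁷ J + 4.811×10⁻¹⁶ J ≈ 5.682×10⁻¹⁶ J.
v_f = √(2·5.682×10⁻¹⁶/4.15×10⁻²⁶) ≈ 1.65×10⁵ m/s.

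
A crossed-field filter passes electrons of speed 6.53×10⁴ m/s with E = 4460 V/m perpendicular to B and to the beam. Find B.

B = 0.0683 T

Balance of forces in the selector: qE = qvB ⇒ B = E/v.
B = 4460/6.53×10⁴ = 0.0683 T.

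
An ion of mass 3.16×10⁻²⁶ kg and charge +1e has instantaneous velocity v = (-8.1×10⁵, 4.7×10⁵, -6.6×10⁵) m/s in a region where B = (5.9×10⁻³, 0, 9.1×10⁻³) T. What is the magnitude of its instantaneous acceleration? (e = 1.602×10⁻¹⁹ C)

v×B = (4280, 3480, -2770) N/C.
F = q v×B = (1.602×10⁻¹⁹ C)·(4280, 3480, -2770) = (6.85×10⁻¹⁶, 5.57×10⁻¹⁶, -4.44×10⁻¹⁶) N.
|a| = |F|/m = 9.885×10⁻¹⁶/3.16×10⁻²⁶ ≈ 3.13×10¹⁰ m/s².

|a| ≈ 3.13×10¹⁰ m/s²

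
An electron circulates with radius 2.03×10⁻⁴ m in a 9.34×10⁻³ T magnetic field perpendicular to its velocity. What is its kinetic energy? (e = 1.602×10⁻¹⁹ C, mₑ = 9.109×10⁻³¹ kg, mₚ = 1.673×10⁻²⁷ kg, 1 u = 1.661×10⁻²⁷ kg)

v = |q|Br/m, then KE = ½mv² = (qBr)²/(2m).
v = (1.602×10⁻¹⁹)(9.34×10⁻³)(2.03×10⁻⁴)/9.109×10⁻³¹ ≈ 3.335×10⁵ m/s.
KE = ½(9.109×10⁻³¹)(3.335×10⁵)² ≈ 5.06×10⁻²⁰ J = 0.316 eV.

KE ≈ 0.316 eV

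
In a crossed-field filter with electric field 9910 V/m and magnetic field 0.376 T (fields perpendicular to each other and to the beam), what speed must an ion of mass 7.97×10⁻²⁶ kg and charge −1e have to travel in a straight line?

v = 2.64×10⁴ m/s

Zero net Lorentz force requires |qE| = |q v×B|, i.e. E = vB.
v = E/B = 9910/0.376 = 2.64×10⁴ m/s.
The result is independent of the particle's charge and mass.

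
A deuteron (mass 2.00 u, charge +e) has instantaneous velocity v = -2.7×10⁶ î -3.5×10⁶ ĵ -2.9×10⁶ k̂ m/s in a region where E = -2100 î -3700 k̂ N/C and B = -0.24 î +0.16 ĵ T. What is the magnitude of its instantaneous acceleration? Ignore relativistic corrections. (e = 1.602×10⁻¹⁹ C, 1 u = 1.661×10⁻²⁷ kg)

v×B = (4.64×10⁵, 6.96×10⁵, -1.27×10⁶) N/C.
E + v×B = (4.62×10⁵, 6.96×10⁵, -1.28×10⁶) N/C.
F = q(E + v×B) = (1.602×10⁻¹⁹ C)·(4.62×10⁵, 6.96×10⁵, -1.28×10⁶) = (7.40×10⁻¹⁴, 1.11×10⁻¹³, -2.04×10⁻¹³) N.
|a| = |F|/m = 2.443×10⁻¹³/3.322×10⁻²⁷ ≈ 7.35×10¹³ m/s².

|a| ≈ 7.35×10¹³ m/s²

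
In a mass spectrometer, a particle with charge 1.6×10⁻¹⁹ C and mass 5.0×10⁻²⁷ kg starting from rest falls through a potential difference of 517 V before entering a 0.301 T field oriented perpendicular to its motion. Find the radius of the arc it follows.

r ≈ 0.0189 m

Acceleration: |q|V = ½mv² ⇒ v = √(2|q|V/m) = √(2·1.6×10⁻¹⁹·517/5.0×10⁻²⁷) ≈ 1.819×10⁵ m/s.
In the field: r = mv/(|q|B) = (5.0×10⁻²⁷)(1.819×10⁵)/((1.6×10⁻¹⁹)(0.301)) ≈ 0.0189 m.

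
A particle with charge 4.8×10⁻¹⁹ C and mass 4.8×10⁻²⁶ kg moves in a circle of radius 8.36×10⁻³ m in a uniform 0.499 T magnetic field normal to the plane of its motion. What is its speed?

From |q|vB = mv²/r, v = |q|Br/m.
v = (4.8×10⁻¹⁹)(0.499)(8.36×10⁻³)/4.8×10⁻²⁶ ≈ 4.17×10⁴ m/s.

v ≈ 4.17×10⁴ m/s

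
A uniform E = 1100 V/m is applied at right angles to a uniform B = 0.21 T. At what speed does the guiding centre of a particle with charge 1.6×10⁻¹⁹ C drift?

v_d ≈ 5200 m/s

The steady drift has the magnetic force balancing the electric force, so v_d = E/B.
v_d = 1100/0.21 = 5200 m/s.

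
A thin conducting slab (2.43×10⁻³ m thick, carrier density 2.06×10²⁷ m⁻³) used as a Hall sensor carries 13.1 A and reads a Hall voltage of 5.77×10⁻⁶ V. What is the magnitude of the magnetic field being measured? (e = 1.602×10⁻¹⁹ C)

B ≈ 0.353 T

From V_H = IB/(n e t), B = V_H n e t / I.
B = (5.77×10⁻⁶)(2.06×10²⁷)(1.602×10⁻¹⁹)(2.43×10⁻³)/13.1 ≈ 0.353 T.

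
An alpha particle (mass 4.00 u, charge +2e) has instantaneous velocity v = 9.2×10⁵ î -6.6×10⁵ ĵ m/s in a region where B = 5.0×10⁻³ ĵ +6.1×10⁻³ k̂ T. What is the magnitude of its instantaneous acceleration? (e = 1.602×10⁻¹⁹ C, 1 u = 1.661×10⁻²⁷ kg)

|a| ≈ 4.00×10¹¹ m/s²

v×B = (-4030, -5610, 4600) N/C.
F = q v×B = (3.204×10⁻¹⁹ C)·(-4030, -5610, 4600) = (-1.29×10⁻¹⁵, -1.80×10⁻¹⁵, 1.47×10⁻¹⁵) N.
|a| = |F|/m = 2.659×10⁻¹⁵/6.644×10⁻²⁷ ≈ 4.00×10¹¹ m/s².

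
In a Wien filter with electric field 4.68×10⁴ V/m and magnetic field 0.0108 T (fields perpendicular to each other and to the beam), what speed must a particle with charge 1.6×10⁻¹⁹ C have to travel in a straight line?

For undeflected motion the electric and magnetic forces balance: qE = qvB.
v = E/B = 4.68×10⁴/0.0108 = 4.33×10⁶ m/s.

v = 4.33×10⁶ m/s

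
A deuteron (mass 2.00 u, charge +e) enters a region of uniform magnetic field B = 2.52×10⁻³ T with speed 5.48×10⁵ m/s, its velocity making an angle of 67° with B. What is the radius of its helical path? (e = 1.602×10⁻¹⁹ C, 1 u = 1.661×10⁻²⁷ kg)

v⊥ = v sinθ = 5.48×10⁵·sin67° ≈ 5.044×10⁵ m/s.
r = m v⊥/(|q|B) = (3.322×10⁻²⁷)(5.044×10⁵)/((1.602×10⁻¹⁹)(2.52×10⁻³)) ≈ 4.15 m.

r ≈ 4.15 m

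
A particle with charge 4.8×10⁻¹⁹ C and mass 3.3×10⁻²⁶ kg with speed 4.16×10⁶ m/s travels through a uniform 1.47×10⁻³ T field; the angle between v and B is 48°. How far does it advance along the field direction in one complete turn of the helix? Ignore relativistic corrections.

p ≈ 818 m

v∥ = v cosθ = 4.16×10⁶·cos48° ≈ 2.784×10⁶ m/s.
T = 2πm/(|q|B) = 2π(3.3×10⁻²⁶)/((4.8×10⁻¹⁹)(1.47×10⁻³)) ≈ 2.939×10⁻⁴ s.
pitch = v∥ T = (2.784×10⁶)(2.939×10⁻⁴) ≈ 818 m.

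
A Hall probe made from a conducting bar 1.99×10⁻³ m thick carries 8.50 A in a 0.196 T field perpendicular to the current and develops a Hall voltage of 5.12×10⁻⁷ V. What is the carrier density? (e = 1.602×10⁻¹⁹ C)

From V_H = IB/(n e t), n = IB/(V_H e t).
n = (8.50)(0.196)/((5.12×10⁻⁷)(1.602×10⁻¹⁹)(1.99×10⁻³)) ≈ 1.02×10²⁸ m⁻³.

n ≈ 1.02×10²⁸ m⁻³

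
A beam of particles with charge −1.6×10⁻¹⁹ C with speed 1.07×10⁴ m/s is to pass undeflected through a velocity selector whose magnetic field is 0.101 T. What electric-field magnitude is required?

E = 1080 V/m

For straight-line motion qE = qvB, so E = vB.
E = 1.07×10⁴ × 0.101 = 1080 V/m.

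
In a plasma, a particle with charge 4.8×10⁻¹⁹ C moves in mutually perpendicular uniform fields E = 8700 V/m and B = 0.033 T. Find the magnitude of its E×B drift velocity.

In crossed fields the guiding centre drifts at v_d = |E×B|/B² = E/B, independent of charge and mass.
v_d = 8700/0.033 = 2.6×10⁵ m/s.

v_d ≈ 2.6×10⁵ m/s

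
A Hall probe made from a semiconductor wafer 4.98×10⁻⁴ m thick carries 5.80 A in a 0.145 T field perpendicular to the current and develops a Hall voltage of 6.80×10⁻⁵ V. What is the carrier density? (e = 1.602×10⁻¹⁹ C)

n ≈ 1.55×10²⁶ m⁻³

From V_H = IB/(n e t), n = IB/(V_H e t).
n = (5.80)(0.145)/((6.80×10⁻⁵)(1.602×10⁻¹⁹)(4.98×10⁻⁴)) ≈ 1.55×10²⁶ m⁻³.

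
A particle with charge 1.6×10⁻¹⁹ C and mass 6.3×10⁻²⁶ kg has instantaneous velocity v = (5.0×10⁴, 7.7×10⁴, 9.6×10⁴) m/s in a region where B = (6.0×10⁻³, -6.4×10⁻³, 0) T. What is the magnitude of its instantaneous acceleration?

|a| ≈ 2.92×10⁹ m/s²

v×B = (614, 576, -782) N/C.
F = q v×B = (1.6×10⁻¹⁹ C)·(614, 576, -782) = (9.83×10⁻¹⁷, 9.22×10⁻¹⁷, -1.25×10⁻¹⁶) N.
|a| = |F|/m = 1.839×10⁻¹⁶/6.3×10⁻²⁶ ≈ 2.92×10⁹ m/s².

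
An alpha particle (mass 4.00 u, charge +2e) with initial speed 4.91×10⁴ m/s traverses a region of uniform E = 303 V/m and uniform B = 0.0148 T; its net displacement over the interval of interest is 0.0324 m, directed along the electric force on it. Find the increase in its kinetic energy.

ΔKE ≈ 3.15×10⁻¹⁸ J

The magnetic force is always ⟂ v and does no work; only the electric force changes KE.
ΔKE = F_E · d = |q|E d = (3.204×10⁻¹⁹)(303)(0.0324) ≈ 3.15×10⁻¹⁸ J.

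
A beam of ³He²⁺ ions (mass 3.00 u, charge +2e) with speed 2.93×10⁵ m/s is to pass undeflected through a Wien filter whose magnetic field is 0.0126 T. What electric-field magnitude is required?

E = 3690 V/m

For straight-line motion qE = qvB, so E = vB.
E = 2.93×10⁵ × 0.0126 = 3690 V/m.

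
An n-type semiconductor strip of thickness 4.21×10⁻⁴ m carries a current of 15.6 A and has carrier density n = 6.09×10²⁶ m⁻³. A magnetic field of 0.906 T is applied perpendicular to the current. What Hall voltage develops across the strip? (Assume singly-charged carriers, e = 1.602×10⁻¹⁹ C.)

V_H = IB/(n e t).
V_H = (15.6)(0.906)/((6.09×10²⁶)(1.602×10⁻¹⁹)(4.21×10⁻⁴)) ≈ 3.44×10⁻⁴ V.

V_H ≈ 3.44×10⁻⁴ V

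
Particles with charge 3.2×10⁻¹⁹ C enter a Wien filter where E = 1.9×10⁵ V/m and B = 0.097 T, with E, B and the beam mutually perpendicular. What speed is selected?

Zero net Lorentz force requires |qE| = |q v×B|, i.e. E = vB.
v = E/B = 1.9×10⁵/0.097 = 2.0×10⁶ m/s.

v = 2.0×10⁶ m/s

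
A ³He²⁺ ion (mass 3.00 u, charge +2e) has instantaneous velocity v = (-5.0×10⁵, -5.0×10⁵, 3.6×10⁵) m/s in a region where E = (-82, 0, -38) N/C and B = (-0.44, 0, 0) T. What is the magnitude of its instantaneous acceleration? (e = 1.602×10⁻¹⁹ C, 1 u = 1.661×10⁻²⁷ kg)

v×B = (0, -1.58×10⁵, -2.20×10⁵) N/C.
E + v×B = (-82.0, -1.58×10⁵, -2.20×10⁵) N/C.
F = q(E + v×B) = (3.204×10⁻¹⁹ C)·(-82.0, -1.58×10⁵, -2.20×10⁵) = (-2.63×10⁻¹⁷, -5.08×10⁻¹⁴, -7.05×10⁻¹⁴) N.
|a| = |F|/m = 8.687×10⁻¹⁴/4.983×10⁻²⁷ ≈ 1.74×10¹³ m/s².

|a| ≈ 1.74×10¹³ m/s²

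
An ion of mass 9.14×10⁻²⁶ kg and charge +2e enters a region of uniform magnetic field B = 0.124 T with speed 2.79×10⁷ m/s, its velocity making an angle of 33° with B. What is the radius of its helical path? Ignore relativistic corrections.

v⊥ = v sinθ = 2.79×10⁷·sin33° ≈ 1.520×10⁷ m/s.
r = m v⊥/(|q|B) = (9.14×10⁻²⁶)(1.520×10⁷)/((3.204×10⁻¹⁹)(0.124)) ≈ 35.0 m.

r ≈ 35.0 m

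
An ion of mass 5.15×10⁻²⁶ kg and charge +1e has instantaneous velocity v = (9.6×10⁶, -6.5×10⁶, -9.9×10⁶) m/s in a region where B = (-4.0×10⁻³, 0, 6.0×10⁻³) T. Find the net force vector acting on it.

F ≈ (-6.25×10⁻¹⁵, -2.88×10⁻¹⁵, -4.17×10⁻¹⁵) N

v×B = (-3.90×10⁴, -1.80×10⁴, -2.60×10⁴) N/C.
F = q v×B = (1.602×10⁻¹⁹ C)·(-3.90×10⁴, -1.80×10⁴, -2.60×10⁴) = (-6.25×10⁻¹⁵, -2.88×10⁻¹⁵, -4.17×10⁻¹⁵) N.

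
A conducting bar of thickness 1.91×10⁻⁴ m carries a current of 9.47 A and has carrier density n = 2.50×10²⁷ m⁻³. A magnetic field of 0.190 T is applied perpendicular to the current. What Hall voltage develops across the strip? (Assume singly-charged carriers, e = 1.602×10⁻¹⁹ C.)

V_H = IB/(n e t).
V_H = (9.47)(0.190)/((2.50×10²⁷)(1.602×10⁻¹⁹)(1.91×10⁻⁴)) ≈ 2.35×10⁻⁵ V.

V_H ≈ 2.35×10⁻⁵ V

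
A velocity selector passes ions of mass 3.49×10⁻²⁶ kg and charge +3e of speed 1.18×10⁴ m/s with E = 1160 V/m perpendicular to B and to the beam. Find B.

B = 0.0983 T

Balance of forces in the selector: qE = qvB ⇒ B = E/v.
B = 1160/1.18×10⁴ = 0.0983 T.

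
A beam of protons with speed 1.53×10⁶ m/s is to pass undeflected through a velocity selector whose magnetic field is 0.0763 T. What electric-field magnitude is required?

E = 1.17×10⁵ V/m

For straight-line motion qE = qvB, so E = vB.
E = 1.53×10⁶ × 0.0763 = 1.17×10⁵ V/m.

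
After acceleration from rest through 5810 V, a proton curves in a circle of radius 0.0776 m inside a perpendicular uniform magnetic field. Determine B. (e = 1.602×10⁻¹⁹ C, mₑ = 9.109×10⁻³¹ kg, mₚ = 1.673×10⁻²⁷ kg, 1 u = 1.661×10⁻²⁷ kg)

v = √(2|q|V/m) = √(2·1.602×10⁻¹⁹·5810/1.673×10⁻²⁷) ≈ 1.055×10⁶ m/s.
B = mv/(|q|r) = (1.673×10⁻²⁷)(1.055×10⁶)/((1.602×10⁻¹⁹)(0.0776)) ≈ 0.142 T.

B ≈ 0.142 T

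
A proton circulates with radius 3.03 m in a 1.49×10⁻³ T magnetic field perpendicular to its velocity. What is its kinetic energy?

KE ≈ 976 eV

v = |q|Br/m, then KE = ½mv² = (qBr)²/(2m).
v = (1.602×10⁻¹⁹)(1.49×10⁻³)(3.03)/1.673×10⁻²⁷ ≈ 4.323×10⁵ m/s.
KE = ½(1.673×10⁻²⁷)(4.323×10⁵)² ≈ 1.56×10⁻¹⁶ J = 976 eV.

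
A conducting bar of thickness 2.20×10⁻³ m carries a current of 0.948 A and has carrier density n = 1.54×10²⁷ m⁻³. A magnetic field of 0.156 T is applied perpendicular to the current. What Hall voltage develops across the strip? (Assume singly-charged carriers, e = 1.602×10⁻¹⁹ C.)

V_H = IB/(n e t).
V_H = (0.948)(0.156)/((1.54×10²⁷)(1.602×10⁻¹⁹)(2.20×10⁻³)) ≈ 2.72×10⁻⁷ V.

V_H ≈ 2.72×10⁻⁷ V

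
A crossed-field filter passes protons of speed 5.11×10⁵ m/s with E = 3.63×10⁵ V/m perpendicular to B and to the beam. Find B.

Balance of forces in the selector: qE = qvB ⇒ B = E/v.
B = 3.63×10⁵/5.11×10⁵ = 0.710 T.

B = 0.710 T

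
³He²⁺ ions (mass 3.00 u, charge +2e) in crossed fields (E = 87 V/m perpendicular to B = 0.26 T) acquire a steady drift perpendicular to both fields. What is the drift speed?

The steady drift has the magnetic force balancing the electric force, so v_d = E/B.
v_d = 87/0.26 = 330 m/s.

v_d ≈ 330 m/s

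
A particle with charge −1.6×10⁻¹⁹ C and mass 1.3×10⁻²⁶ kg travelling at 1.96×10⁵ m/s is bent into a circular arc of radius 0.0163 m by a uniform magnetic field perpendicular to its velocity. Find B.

B ≈ 0.977 T

From |q|vB = mv²/r, B = mv/(|q|r).
B = (1.3×10⁻²⁶)(1.96×10⁵)/((1.6×10⁻¹⁹)(0.0163)) ≈ 0.977 T.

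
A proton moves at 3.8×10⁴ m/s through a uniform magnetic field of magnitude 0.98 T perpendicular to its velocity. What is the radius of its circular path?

r ≈ 4.0×10⁻⁴ m

The magnetic force provides the centripetal force: |q|vB = mv²/r.
r = mv/(|q|B) = (1.673×10⁻²⁷)(3.8×10⁴)/((1.602×10⁻¹⁹)(0.98)) ≈ 4.0×10⁻⁴ m.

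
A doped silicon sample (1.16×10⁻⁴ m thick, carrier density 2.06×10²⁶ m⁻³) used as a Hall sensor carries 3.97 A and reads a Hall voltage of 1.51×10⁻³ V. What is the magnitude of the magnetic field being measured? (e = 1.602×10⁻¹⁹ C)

B ≈ 1.46 T

From V_H = IB/(n e t), B = V_H n e t / I.
B = (1.51×10⁻³)(2.06×10²⁶)(1.602×10⁻¹⁹)(1.16×10⁻⁴)/3.97 ≈ 1.46 T.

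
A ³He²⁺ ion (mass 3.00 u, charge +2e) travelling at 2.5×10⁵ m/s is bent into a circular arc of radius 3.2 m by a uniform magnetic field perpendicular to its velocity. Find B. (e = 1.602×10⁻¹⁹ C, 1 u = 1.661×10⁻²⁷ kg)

From |q|vB = mv²/r, B = mv/(|q|r).
B = (4.983×10⁻²⁷)(2.5×10⁵)/((3.204×10⁻¹⁹)(3.2)) ≈ 1.2×10⁻³ T.

B ≈ 1.2×10⁻³ T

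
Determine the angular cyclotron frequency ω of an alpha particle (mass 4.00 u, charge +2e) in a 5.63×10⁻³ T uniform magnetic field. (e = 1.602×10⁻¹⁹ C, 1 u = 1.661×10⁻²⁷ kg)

ω ≈ 2.72×10⁵ rad/s

ω = |q|B/m.
ω = (3.204×10⁻¹⁹)(5.63×10⁻³)/6.644×10⁻²⁷ ≈ 2.72×10⁵ rad/s.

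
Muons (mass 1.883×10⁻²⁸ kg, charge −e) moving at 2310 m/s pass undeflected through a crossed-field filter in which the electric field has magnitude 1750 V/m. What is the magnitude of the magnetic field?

B = 0.758 T

Balance of forces in the selector: qE = qvB ⇒ B = E/v.
B = 1750/2310 = 0.758 T.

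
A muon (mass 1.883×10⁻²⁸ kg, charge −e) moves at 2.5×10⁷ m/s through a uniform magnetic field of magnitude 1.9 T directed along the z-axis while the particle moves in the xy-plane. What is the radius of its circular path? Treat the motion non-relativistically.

The magnetic force provides the centripetal force: |q|vB = mv²/r.
r = mv/(|q|B) = (1.883×10⁻²⁸)(2.5×10⁷)/((1.602×10⁻¹⁹)(1.9)) ≈ 0.015 m.

r ≈ 0.015 m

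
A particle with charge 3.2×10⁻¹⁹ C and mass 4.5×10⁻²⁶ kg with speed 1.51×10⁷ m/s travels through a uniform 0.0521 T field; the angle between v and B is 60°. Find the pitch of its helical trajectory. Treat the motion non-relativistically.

v∥ = v cosθ = 1.51×10⁷·cos60° ≈ 7.550×10⁶ m/s.
T = 2πm/(|q|B) = 2π(4.5×10⁻²⁶)/((3.2×10⁻¹⁹)(0.0521)) ≈ 1.696×10⁻⁵ s.
pitch = v∥ T = (7.550×10⁶)(1.696×10⁻⁵) ≈ 128 m.

p ≈ 128 m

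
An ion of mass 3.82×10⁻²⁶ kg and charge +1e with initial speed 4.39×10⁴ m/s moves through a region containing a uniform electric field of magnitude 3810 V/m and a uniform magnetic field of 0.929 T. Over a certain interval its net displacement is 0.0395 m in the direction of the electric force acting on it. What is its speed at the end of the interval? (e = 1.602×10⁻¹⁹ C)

B does no work; ΔKE = |q|E d.
½mv_f² = ½mv₀² + |q|Ed = ½(3.82×10⁻²⁶)(4.39×10⁴)² + (1.602×10⁻¹⁹)(3810)(0.0395) ≈ 3.681×10⁻¹⁷ J + 2.411×10⁻¹⁷ J ≈ 6.092×10⁻¹⁷ J.
v_f = √(2·6.092×10⁻¹⁷/3.82×10⁻²⁶) ≈ 5.65×10⁴ m/s.

v_f ≈ 5.65×10⁴ m/s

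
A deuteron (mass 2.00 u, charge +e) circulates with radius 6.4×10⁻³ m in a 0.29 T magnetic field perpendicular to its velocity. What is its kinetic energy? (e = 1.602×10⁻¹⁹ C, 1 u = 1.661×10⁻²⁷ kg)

v = |q|Br/m, then KE = ½mv² = (qBr)²/(2m).
v = (1.602×10⁻¹⁹)(0.29)(6.4×10⁻³)/3.322×10⁻²⁷ ≈ 8.950×10⁴ m/s.
KE = ½(3.322×10⁻²⁷)(8.950×10⁴)² ≈ 1.3×10⁻¹⁷ J = 83 eV.

KE ≈ 83 eV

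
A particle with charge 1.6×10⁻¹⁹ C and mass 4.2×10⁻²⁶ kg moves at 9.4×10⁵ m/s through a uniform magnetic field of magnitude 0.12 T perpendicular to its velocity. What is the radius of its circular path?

The magnetic force provides the centripetal force: |q|vB = mv²/r.
r = mv/(|q|B) = (4.2×10⁻²⁶)(9.4×10⁵)/((1.6×10⁻¹⁹)(0.12)) ≈ 2.1 m.

r ≈ 2.1 m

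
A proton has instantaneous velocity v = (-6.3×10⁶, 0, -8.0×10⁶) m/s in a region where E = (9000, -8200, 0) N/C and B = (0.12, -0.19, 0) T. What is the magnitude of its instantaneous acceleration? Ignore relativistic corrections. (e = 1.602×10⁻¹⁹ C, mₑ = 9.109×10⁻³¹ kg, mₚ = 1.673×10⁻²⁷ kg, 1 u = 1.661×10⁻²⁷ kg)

v×B = (-1.52×10⁶, -9.60×10⁵, 1.20×10⁶) N/C.
E + v×B = (-1.51×10⁶, -9.68×10⁵, 1.20×10⁶) N/C.
F = q(E + v×B) = (1.602×10⁻¹⁹ C)·(-1.51×10⁶, -9.68×10⁵, 1.20×10⁶) = (-2.42×10⁻¹³, -1.55×10⁻¹³, 1.92×10⁻¹³) N.
|a| = |F|/m = 3.456×10⁻¹³/1.673×10⁻²⁷ ≈ 2.07×10¹⁴ m/s².

|a| ≈ 2.07×10¹⁴ m/s²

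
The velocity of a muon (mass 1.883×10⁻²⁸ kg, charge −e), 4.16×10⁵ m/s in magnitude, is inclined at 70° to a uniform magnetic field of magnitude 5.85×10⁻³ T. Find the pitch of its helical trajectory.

v∥ = v cosθ = 4.16×10⁵·cos70° ≈ 1.423×10⁵ m/s.
T = 2πm/(|q|B) = 2π(1.883×10⁻²⁸)/((1.602×10⁻¹⁹)(5.85×10⁻³)) ≈ 1.262×10⁻⁶ s.
pitch = v∥ T = (1.423×10⁵)(1.262×10⁻⁶) ≈ 0.180 m.

p ≈ 0.180 m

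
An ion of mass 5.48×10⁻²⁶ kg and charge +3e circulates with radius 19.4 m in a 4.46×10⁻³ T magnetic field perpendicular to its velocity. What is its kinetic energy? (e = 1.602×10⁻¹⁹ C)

v = |q|Br/m, then KE = ½mv² = (qBr)²/(2m).
v = (4.806×10⁻¹⁹)(4.46×10⁻³)(19.4)/5.48×10⁻²⁶ ≈ 7.588×10⁵ m/s.
KE = ½(5.48×10⁻²⁶)(7.588×10⁵)² ≈ 1.58×10⁻¹⁴ J = 9.85×10⁴ eV.

KE ≈ 9.85×10⁴ eV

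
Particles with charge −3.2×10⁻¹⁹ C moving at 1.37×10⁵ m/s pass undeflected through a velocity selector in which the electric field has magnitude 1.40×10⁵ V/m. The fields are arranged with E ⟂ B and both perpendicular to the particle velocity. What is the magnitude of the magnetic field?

Balance of forces in the selector: qE = qvB ⇒ B = E/v.
B = 1.40×10⁵/1.37×10⁵ = 1.02 T.

B = 1.02 T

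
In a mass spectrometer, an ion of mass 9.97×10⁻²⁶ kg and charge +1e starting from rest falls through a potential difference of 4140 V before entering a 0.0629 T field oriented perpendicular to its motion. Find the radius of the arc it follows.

Acceleration: |q|V = ½mv² ⇒ v = √(2|q|V/m) = √(2·1.602×10⁻¹⁹·4140/9.97×10⁻²⁶) ≈ 1.153×10⁵ m/s.
In the field: r = mv/(|q|B) = (9.97×10⁻²⁶)(1.153×10⁵)/((1.602×10⁻¹⁹)(0.0629)) ≈ 1.14 m.

r ≈ 1.14 m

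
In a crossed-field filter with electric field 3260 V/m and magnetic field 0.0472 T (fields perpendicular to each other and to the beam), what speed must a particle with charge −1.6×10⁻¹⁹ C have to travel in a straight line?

For undeflected motion the electric and magnetic forces balance: qE = qvB.
v = E/B = 3260/0.0472 = 6.91×10⁴ m/s.
The result is independent of the particle's charge and mass.

v = 6.91×10⁴ m/s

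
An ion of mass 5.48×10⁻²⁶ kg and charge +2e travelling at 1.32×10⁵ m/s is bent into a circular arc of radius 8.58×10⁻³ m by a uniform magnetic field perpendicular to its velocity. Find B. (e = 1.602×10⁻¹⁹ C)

B ≈ 2.63 T

From |q|vB = mv²/r, B = mv/(|q|r).
B = (5.48×10⁻²⁶)(1.32×10⁵)/((3.204×10⁻¹⁹)(8.58×10⁻³)) ≈ 2.63 T.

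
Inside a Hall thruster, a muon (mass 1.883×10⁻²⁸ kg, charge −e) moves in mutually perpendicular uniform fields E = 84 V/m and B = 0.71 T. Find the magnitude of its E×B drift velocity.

The steady drift has the magnetic force balancing the electric force, so v_d = E/B.
v_d = 84/0.71 = 120 m/s.

v_d ≈ 120 m/s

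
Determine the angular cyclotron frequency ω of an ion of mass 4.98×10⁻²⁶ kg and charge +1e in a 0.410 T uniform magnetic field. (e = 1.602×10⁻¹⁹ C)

ω ≈ 1.32×10⁶ rad/s

ω = |q|B/m.
ω = (1.602×10⁻¹⁹)(0.410)/4.98×10⁻²⁶ ≈ 1.32×10⁶ rad/s.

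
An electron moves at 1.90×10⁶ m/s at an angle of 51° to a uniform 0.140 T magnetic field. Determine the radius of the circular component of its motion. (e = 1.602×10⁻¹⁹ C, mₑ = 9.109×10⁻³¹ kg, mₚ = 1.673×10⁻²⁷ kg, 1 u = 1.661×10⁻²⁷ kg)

r ≈ 6.00×10⁻⁵ m

v⊥ = v sinθ = 1.90×10⁶·sin51° ≈ 1.477×10⁶ m/s.
r = m v⊥/(|q|B) = (9.109×10⁻³¹)(1.477×10⁶)/((1.602×10⁻¹⁹)(0.140)) ≈ 6.00×10⁻⁵ m.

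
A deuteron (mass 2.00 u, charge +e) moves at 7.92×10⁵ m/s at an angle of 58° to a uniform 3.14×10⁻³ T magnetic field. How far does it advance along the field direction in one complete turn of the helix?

p ≈ 17.4 m

v∥ = v cosθ = 7.92×10⁵·cos58° ≈ 4.197×10⁵ m/s.
T = 2πm/(|q|B) = 2π(3.322×10⁻²⁷)/((1.602×10⁻¹⁹)(3.14×10⁻³)) ≈ 4.149×10⁻⁵ s.
pitch = v∥ T = (4.197×10⁵)(4.149×10⁻⁵) ≈ 17.4 m.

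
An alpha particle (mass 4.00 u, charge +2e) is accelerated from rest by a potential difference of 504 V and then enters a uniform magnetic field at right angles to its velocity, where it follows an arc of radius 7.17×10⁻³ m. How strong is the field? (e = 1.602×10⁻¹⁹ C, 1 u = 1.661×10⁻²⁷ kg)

v = √(2|q|V/m) = √(2·3.204×10⁻¹⁹·504/6.644×10⁻²⁷) ≈ 2.205×10⁵ m/s.
B = mv/(|q|r) = (6.644×10⁻²⁷)(2.205×10⁵)/((3.204×10⁻¹⁹)(7.17×10⁻³)) ≈ 0.638 T.

B ≈ 0.638 T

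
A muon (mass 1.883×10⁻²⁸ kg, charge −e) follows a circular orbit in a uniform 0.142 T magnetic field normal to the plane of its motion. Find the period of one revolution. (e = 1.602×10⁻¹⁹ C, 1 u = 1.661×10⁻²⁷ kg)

T ≈ 5.20×10⁻⁸ s

The cyclotron period depends only on m, q, B: T = 2πm/(|q|B).
T = 2π(1.883×10⁻²⁸)/((1.602×10⁻¹⁹)(0.142)) ≈ 5.20×10⁻⁸ s.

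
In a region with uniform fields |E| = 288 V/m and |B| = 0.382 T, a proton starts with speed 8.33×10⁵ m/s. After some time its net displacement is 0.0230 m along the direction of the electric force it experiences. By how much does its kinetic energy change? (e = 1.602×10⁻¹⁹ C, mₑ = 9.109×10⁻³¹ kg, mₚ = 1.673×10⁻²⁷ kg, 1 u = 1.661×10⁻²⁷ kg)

ΔKE ≈ 1.06×10⁻¹⁸ J

The magnetic force is always ⟂ v and does no work; only the electric force changes KE.
ΔKE = F_E · d = |q|E d = (1.602×10⁻¹⁹)(288)(0.0230) ≈ 1.06×10⁻¹⁸ J.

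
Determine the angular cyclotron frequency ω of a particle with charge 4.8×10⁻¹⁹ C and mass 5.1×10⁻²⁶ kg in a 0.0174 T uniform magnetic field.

ω = |q|B/m.
ω = (4.8×10⁻¹⁹)(0.0174)/5.1×10⁻²⁶ ≈ 1.64×10⁵ rad/s.

ω ≈ 1.64×10⁵ rad/s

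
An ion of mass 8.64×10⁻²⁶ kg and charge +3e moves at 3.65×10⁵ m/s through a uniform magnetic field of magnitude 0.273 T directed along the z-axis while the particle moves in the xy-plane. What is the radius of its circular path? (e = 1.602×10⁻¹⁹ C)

r ≈ 0.240 m

The magnetic force provides the centripetal force: |q|vB = mv²/r.
r = mv/(|q|B) = (8.64×10⁻²⁶)(3.65×10⁵)/((4.806×10⁻¹⁹)(0.273)) ≈ 0.240 m.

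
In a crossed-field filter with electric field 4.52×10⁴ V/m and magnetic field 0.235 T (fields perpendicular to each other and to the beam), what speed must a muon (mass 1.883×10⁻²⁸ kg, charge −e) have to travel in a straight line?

v = 1.92×10⁵ m/s

For undeflected motion the electric and magnetic forces balance: qE = qvB.
v = E/B = 4.52×10⁴/0.235 = 1.92×10⁵ m/s.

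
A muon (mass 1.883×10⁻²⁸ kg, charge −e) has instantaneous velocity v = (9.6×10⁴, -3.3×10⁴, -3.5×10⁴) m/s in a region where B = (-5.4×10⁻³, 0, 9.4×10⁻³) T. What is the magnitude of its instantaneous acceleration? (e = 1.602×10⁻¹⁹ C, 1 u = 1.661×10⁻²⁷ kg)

v×B = (-310, -713, -178) N/C.
F = q v×B = (−1.602×10⁻¹⁹ C)·(-310, -713, -178) = (4.97×10⁻¹⁷, 1.14×10⁻¹⁶, 2.85×10⁻¹⁷) N.
|a| = |F|/m = 1.279×10⁻¹⁶/1.883×10⁻²⁸ ≈ 6.79×10¹¹ m/s².

|a| ≈ 6.79×10¹¹ m/s²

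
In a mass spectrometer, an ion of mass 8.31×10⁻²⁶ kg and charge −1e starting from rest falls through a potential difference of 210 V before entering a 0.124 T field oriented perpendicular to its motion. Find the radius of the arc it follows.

Acceleration: |q|V = ½mv² ⇒ v = √(2|q|V/m) = √(2·1.602×10⁻¹⁹·210/8.31×10⁻²⁶) ≈ 2.845×10⁴ m/s.
In the field: r = mv/(|q|B) = (8.31×10⁻²⁶)(2.845×10⁴)/((1.602×10⁻¹⁹)(0.124)) ≈ 0.119 m.

r ≈ 0.119 m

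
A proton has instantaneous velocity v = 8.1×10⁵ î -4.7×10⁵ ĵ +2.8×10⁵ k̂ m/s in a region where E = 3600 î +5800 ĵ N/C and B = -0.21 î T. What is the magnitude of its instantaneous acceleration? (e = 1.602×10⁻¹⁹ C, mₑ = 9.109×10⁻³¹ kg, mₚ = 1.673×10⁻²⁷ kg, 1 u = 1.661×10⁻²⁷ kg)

|a| ≈ 1.07×10¹³ m/s²

v×B = (0, -5.88×10⁴, -9.87×10⁴) N/C.
E + v×B = (3600, -5.30×10⁴, -9.87×10⁴) N/C.
F = q(E + v×B) = (1.602×10⁻¹⁹ C)·(3600, -5.30×10⁴, -9.87×10⁴) = (5.77×10⁻¹⁶, -8.49×10⁻¹⁵, -1.58×10⁻¹⁴) N.
|a| = |F|/m = 1.796×10⁻¹⁴/1.673×10⁻²⁷ ≈ 1.07×10¹³ m/s².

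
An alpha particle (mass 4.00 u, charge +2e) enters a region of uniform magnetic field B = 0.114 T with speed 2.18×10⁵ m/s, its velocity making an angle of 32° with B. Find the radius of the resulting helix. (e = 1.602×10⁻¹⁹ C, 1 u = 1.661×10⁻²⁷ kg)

v⊥ = v sinθ = 2.18×10⁵·sin32° ≈ 1.155×10⁵ m/s.
r = m v⊥/(|q|B) = (6.644×10⁻²⁷)(1.155×10⁵)/((3.204×10⁻¹⁹)(0.114)) ≈ 0.0210 m.

r ≈ 0.0210 m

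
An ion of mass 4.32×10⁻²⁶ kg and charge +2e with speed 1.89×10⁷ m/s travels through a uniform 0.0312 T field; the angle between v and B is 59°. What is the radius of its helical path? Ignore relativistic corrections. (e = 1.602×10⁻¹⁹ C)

r ≈ 70.0 m

v⊥ = v sinθ = 1.89×10⁷·sin59° ≈ 1.620×10⁷ m/s.
r = m v⊥/(|q|B) = (4.32×10⁻²⁶)(1.620×10⁷)/((3.204×10⁻¹⁹)(0.0312)) ≈ 70.0 m.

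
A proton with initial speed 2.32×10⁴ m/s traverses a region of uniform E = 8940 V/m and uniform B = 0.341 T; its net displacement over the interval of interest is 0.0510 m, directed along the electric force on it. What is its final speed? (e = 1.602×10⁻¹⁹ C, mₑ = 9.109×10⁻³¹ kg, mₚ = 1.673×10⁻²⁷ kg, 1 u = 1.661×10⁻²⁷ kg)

B does no work; ΔKE = |q|E d.
½mv_f² = ½mv₀² + |q|Ed = ½(1.673×10⁻²⁷)(2.32×10⁴)² + (1.602×10⁻¹⁹)(8940)(0.0510) ≈ 4.502×10⁻¹⁹ J + 7.304×10⁻¹⁷ J ≈ 7.349×10⁻¹⁷ J.
v_f = √(2·7.349×10⁻¹⁷/1.673×10⁻²⁷) ≈ 2.96×10⁵ m/s.

v_f ≈ 2.96×10⁵ m/s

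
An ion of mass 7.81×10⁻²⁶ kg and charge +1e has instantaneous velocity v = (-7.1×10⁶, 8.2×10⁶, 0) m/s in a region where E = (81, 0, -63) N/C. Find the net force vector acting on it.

F ≈ (1.30×10⁻¹⁷, 0, -1.01×10⁻¹⁷) N

Only an electric field acts, so F = qE = (1.602×10⁻¹⁹ C)·(81.0, 0, -63.0) = (1.30×10⁻¹⁷, 0, -1.01×10⁻¹⁷) N.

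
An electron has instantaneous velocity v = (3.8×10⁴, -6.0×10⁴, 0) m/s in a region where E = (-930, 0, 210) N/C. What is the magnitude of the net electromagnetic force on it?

Only an electric field acts, so F = qE = (−1.602×10⁻¹⁹ C)·(-930, 0, 210) = (1.49×10⁻¹⁶, 0, -3.36×10⁻¹⁷) N.
|F| = 1.53×10⁻¹⁶ N.

|F| ≈ 1.53×10⁻¹⁶ N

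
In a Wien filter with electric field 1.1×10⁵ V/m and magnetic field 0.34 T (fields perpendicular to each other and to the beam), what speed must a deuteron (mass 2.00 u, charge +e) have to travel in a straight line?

v = 3.2×10⁵ m/s

For undeflected motion the electric and magnetic forces balance: qE = qvB.
v = E/B = 1.1×10⁵/0.34 = 3.2×10⁵ m/s.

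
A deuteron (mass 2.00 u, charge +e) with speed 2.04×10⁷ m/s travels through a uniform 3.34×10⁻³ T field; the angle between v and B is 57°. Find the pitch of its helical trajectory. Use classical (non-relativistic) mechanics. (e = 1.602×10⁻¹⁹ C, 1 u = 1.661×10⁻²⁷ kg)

v∥ = v cosθ = 2.04×10⁷·cos57° ≈ 1.111×10⁷ m/s.
T = 2πm/(|q|B) = 2π(3.322×10⁻²⁷)/((1.602×10⁻¹⁹)(3.34×10⁻³)) ≈ 3.901×10⁻⁵ s.
pitch = v∥ T = (1.111×10⁷)(3.901×10⁻⁵) ≈ 433 m.

p ≈ 433 m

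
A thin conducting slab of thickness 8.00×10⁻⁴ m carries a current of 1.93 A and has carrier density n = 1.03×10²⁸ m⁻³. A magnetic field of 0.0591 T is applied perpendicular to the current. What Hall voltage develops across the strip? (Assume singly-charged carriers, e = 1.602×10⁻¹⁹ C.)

V_H ≈ 8.64×10⁻⁸ V

V_H = IB/(n e t).
V_H = (1.93)(0.0591)/((1.03×10²⁸)(1.602×10⁻¹⁹)(8.00×10⁻⁴)) ≈ 8.64×10⁻⁸ V.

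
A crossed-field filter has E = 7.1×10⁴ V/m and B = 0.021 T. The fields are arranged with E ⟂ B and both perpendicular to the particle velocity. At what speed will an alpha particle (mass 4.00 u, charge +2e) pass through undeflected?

v = 3.4×10⁶ m/s

Zero net Lorentz force requires |qE| = |q v×B|, i.e. E = vB.
v = E/B = 7.1×10⁴/0.021 = 3.4×10⁶ m/s.
The result is independent of the particle's charge and mass.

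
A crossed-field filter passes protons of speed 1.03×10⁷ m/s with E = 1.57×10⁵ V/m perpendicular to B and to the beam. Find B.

Balance of forces in the selector: qE = qvB ⇒ B = E/v.
B = 1.57×10⁵/1.03×10⁷ = 0.0152 T.

B = 0.0152 T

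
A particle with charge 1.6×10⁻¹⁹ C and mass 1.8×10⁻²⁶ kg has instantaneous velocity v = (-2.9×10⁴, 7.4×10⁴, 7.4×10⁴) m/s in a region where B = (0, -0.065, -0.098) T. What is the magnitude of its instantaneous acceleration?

v×B = (-2440, -2840, 1880) N/C.
F = q v×B = (1.6×10⁻¹⁹ C)·(-2440, -2840, 1880) = (-3.91×10⁻¹⁶, -4.55×10⁻¹⁶, 3.02×10⁻¹⁶) N.
|a| = |F|/m = 6.711×10⁻¹⁶/1.8×10⁻²⁶ ≈ 3.73×10¹⁰ m/s².

|a| ≈ 3.73×10¹⁰ m/s²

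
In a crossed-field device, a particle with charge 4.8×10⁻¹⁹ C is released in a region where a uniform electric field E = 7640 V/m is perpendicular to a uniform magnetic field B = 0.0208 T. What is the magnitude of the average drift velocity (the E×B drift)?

v_d ≈ 3.67×10⁵ m/s

The E×B drift speed is v_d = E/B.
v_d = 7640/0.0208 = 3.67×10⁵ m/s.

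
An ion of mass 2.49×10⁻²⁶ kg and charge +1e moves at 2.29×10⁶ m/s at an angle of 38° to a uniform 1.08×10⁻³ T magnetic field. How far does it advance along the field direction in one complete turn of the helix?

p ≈ 1630 m

v∥ = v cosθ = 2.29×10⁶·cos38° ≈ 1.805×10⁶ m/s.
T = 2πm/(|q|B) = 2π(2.49×10⁻²⁶)/((1.602×10⁻¹⁹)(1.08×10⁻³)) ≈ 9.043×10⁻⁴ s.
pitch = v∥ T = (1.805×10⁶)(9.043×10⁻⁴) ≈ 1630 m.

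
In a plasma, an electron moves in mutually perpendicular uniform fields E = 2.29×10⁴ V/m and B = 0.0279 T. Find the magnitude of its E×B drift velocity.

v_d ≈ 8.21×10⁵ m/s

In crossed fields the guiding centre drifts at v_d = |E×B|/B² = E/B, independent of charge and mass.
v_d = 2.29×10⁴/0.0279 = 8.21×10⁵ m/s.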